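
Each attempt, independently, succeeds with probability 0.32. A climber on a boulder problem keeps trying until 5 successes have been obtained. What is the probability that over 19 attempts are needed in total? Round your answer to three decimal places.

0.223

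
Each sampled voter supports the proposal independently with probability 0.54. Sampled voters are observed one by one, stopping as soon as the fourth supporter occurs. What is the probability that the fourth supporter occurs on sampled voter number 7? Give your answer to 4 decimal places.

Y = trial on which the fourth success occurs; negative binomial, r=4, p=0.54.
P(Y=7) = C(6,3) · p^4 · (1−p)^3
= 20 · 0.085031 · 0.097336 = 0.165531

0.1655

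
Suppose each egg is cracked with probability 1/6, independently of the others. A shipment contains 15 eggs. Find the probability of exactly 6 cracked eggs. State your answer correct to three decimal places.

X ~ Binomial(n=15, p=0.166667).
P(X=6) = C(15,6) · p^6 · (1−p)^9
= 5005 · 2.1433e-05 · 0.19381 = 0.02079

0.021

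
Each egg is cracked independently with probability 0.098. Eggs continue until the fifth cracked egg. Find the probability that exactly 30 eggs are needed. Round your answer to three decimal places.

0.016

Y = trial on which the fifth success occurs; negative binomial, r=5, p=0.098.
P(Y=30) = C(29,4) · p^5 · (1−p)^25
= 23751 · 9.0392e-06 · 0.075886 = 0.01629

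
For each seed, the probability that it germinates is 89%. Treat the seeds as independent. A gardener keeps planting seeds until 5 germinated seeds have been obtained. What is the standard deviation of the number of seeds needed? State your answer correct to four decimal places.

Y = total seeds until the fifth success; negative binomial with r=5, p=0.89.
SD(Y) = √[r(1−p)/p²] = √(0.694357) = 0.833281

0.8333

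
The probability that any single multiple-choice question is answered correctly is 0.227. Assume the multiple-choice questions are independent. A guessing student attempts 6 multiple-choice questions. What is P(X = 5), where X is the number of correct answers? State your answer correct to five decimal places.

X ~ Binomial(n=6, p=0.227).
P(X=5) = C(6,5) · p^5 · (1−p)^1
= 6 · 0.00060274 · 0.773 = 0.0027955

0.00280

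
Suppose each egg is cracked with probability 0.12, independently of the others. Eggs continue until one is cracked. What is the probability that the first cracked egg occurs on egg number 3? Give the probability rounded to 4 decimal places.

0.0929

Geometric (trials to first success), p = 0.12.
P(Y = 3) = (1−p)^2 · p = 0.7744 · 0.12 = 0.092928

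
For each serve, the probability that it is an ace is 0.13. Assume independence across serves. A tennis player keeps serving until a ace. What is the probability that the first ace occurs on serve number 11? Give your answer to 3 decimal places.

0.032

Geometric (trials to first success), p = 0.13.
P(Y = 11) = (1−p)^10 · p = 0.24842 · 0.13 = 0.03230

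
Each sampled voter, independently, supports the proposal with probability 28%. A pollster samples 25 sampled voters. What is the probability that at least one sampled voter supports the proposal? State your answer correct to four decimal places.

P(at least one) = 1 − P(none) = 1 − (1 − 0.28)^25
= 1 − 0.000271 = 0.999729

0.9997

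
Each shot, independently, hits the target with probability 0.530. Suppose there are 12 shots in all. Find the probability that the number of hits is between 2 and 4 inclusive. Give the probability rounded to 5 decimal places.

0.13941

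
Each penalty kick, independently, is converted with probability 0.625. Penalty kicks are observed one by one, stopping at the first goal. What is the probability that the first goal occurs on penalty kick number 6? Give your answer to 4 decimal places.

0.0046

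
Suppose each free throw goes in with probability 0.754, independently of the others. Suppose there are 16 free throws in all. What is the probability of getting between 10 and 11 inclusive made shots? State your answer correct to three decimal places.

0.282

X ~ Binomial(16, 0.754); P(10 ≤ X ≤ 11) = Σ C(16,k) p^k (1−p)^(16−k) over k:
  k=10: C(16,10)·0.754^10·0.246^6 = 0.10540
  k=11: C(16,11)·0.754^11·0.246^5 = 0.17622
Total = 0.28162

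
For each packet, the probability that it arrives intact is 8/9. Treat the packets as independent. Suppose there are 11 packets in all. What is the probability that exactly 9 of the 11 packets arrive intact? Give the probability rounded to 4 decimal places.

0.2352

X ~ Binomial(n=11, p=0.888889).
P(X=9) = C(11,9) · p^9 · (1−p)^2
= 55 · 0.34644 · 0.012346 = 0.235237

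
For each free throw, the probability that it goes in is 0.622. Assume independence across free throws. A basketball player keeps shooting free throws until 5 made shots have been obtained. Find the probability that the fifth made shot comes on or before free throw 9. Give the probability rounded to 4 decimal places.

Finishing within 9 free throws ⇔ at least 5 successes in the first 9. With X ~ Binomial(9, 0.622), P(Y ≤ 9) = 1 − P(X ≤ 4).
  k=0: C(9,0)·0.622^0·0.378^9 = 0.000158
  k=1: C(9,1)·0.622^1·0.378^8 = 0.002333
  k=2: C(9,2)·0.622^2·0.378^7 = 0.015358
  k=3: C(9,3)·0.622^3·0.378^6 = 0.058966
  k=4: C(9,4)·0.622^4·0.378^5 = 0.145543
1 − 0.222357 = 0.777643

0.7776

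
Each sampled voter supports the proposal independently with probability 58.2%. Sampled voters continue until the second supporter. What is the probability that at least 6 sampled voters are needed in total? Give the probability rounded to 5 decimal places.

0.10160

Needing more than 5 sampled voters ⇔ fewer than 2 successes in the first 5. With X ~ Binomial(5, 0.582), P(Y > 5) = P(X ≤ 1).
  k=0: C(5,0)·0.582^0·0.418^5 = 0.0127609
  k=1: C(5,1)·0.582^1·0.418^4 = 0.0888379
P(X ≤ 1) = 0.1015988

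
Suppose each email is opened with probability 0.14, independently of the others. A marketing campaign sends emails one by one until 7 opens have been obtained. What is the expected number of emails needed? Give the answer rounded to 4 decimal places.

50.0000

Y = total emails until the seventh success; negative binomial with r=7, p=0.14.
E[Y] = r / p = 7 / 0.14 = 50.000000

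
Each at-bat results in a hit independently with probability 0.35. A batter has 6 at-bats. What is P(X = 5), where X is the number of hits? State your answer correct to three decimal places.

0.020

X ~ Binomial(n=6, p=0.35).
P(X=5) = C(6,5) · p^5 · (1−p)^1
= 6 · 0.0052522 · 0.65 = 0.02048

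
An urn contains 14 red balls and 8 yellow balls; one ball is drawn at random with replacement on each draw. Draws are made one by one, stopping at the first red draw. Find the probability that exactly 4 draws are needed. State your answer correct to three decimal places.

Geometric (trials to first success), p = 0.636364.
P(Y = 4) = (1−p)^3 · p = 0.048084 · 0.636364 = 0.03060

0.031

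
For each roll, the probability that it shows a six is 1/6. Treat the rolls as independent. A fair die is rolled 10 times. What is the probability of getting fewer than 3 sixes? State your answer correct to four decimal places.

0.7752

X ~ Binomial(10, 0.166667); P(X ≤ 2) = Σ C(10,k) p^k (1−p)^(10−k) over k:
  k=0: C(10,0)·0.166667^0·0.833333^10 = 0.161506
  k=1: C(10,1)·0.166667^1·0.833333^9 = 0.323011
  k=2: C(10,2)·0.166667^2·0.833333^8 = 0.290710
Total = 0.775227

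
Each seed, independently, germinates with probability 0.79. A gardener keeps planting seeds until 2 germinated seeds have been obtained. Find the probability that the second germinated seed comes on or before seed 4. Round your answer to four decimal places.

Finishing within 4 seeds ⇔ at least 2 successes in the first 4. With X ~ Binomial(4, 0.79), P(Y ≤ 4) = 1 − P(X ≤ 1).
  k=0: C(4,0)·0.79^0·0.21^4 = 0.001945
  k=1: C(4,1)·0.79^1·0.21^3 = 0.029265
1 − 0.031210 = 0.968790

0.9688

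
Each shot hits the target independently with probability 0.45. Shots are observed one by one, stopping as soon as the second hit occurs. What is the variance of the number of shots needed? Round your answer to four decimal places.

Y = total shots until the second success; negative binomial with r=2, p=0.45.
Var(Y) = r(1−p)/p² = 2·0.55 / 0.45² = 5.432099

5.4321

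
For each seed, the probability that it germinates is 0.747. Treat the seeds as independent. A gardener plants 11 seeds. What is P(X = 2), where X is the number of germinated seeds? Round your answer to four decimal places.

0.0001

X ~ Binomial(n=11, p=0.747).
P(X=2) = C(11,2) · p^2 · (1−p)^9
= 55 · 0.55801 · 4.247e-06 = 0.000130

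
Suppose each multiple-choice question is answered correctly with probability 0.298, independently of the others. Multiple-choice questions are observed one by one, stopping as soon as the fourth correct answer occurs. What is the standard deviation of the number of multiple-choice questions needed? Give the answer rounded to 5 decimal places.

Y = total multiple-choice questions until the fourth success; negative binomial with r=4, p=0.298.
SD(Y) = √[r(1−p)/p²] = √(31.6201973) = 5.6231839

5.62318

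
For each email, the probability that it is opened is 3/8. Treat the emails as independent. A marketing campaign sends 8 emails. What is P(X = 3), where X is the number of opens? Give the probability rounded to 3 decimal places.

X ~ Binomial(n=8, p=0.375).
P(X=3) = C(8,3) · p^3 · (1−p)^5
= 56 · 0.052734 · 0.095367 = 0.28163

0.282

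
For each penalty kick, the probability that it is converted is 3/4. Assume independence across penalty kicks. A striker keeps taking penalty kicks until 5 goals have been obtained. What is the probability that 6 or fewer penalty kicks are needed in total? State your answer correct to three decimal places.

0.534

Finishing within 6 penalty kicks ⇔ at least 5 successes in the first 6. With X ~ Binomial(6, 0.75), P(Y ≤ 6) = 1 − P(X ≤ 4).
  k=0: C(6,0)·0.75^0·0.25^6 = 0.00024
  k=1: C(6,1)·0.75^1·0.25^5 = 0.00439
  k=2: C(6,2)·0.75^2·0.25^4 = 0.03296
  k=3: C(6,3)·0.75^3·0.25^3 = 0.13184
  k=4: C(6,4)·0.75^4·0.25^2 = 0.29663
1 − 0.46606 = 0.53394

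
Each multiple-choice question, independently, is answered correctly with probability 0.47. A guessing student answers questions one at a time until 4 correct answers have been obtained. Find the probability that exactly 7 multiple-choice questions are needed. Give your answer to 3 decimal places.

0.145

Y = trial on which the fourth success occurs; negative binomial, r=4, p=0.47.
P(Y=7) = C(6,3) · p^4 · (1−p)^3
= 20 · 0.048797 · 0.14888 = 0.14529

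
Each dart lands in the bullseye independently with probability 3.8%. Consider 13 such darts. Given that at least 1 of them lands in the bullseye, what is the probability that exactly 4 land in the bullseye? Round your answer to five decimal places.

0.00266

X ~ Binomial(13, 0.038). Want P(X=4 | X≥1) = P(X=4) / P(X≥1).
P(X=4) = C(13,4)·0.038^4·0.962^9 = 0.0010520
P(X≥1) = 1 − 0.6043325 = 0.3956675
Ratio = 0.0010520 / 0.3956675 = 0.0026588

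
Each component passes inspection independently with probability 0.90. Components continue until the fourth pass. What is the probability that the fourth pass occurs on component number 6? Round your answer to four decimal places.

0.0656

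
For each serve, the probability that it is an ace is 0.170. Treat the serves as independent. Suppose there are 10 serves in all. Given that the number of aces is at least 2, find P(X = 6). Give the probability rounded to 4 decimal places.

0.0046

X ~ Binomial(10, 0.17). Want P(X=6 | X≥2) = P(X=6) / P(X≥2).
P(X=6) = C(10,6)·0.17^6·0.83^4 = 0.002406
P(X≥2) = 1 − 0.155160 − 0.317798 = 0.527041
Ratio = 0.002406 / 0.527041 = 0.004564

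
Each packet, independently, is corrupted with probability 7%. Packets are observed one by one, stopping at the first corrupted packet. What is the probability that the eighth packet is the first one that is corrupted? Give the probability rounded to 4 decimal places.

Geometric (trials to first success), p = 0.07.
P(Y = 8) = (1−p)^7 · p = 0.6017 · 0.07 = 0.042119

0.0421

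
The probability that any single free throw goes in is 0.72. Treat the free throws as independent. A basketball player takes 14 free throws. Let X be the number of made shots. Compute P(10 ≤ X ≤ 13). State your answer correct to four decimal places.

0.6390

X ~ Binomial(14, 0.72); P(10 ≤ X ≤ 13) = Σ C(14,k) p^k (1−p)^(14−k) over k:
  k=10: C(14,10)·0.72^10·0.28^4 = 0.230352
  k=11: C(14,11)·0.72^11·0.28^3 = 0.215394
  k=12: C(14,12)·0.72^12·0.28^2 = 0.138467
  k=13: C(14,13)·0.72^13·0.28^1 = 0.054778
Total = 0.638991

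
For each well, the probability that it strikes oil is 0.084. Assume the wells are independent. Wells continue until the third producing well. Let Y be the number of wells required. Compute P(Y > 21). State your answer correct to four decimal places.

Needing more than 21 wells ⇔ fewer than 3 successes in the first 21. With X ~ Binomial(21, 0.084), P(Y > 21) = P(X ≤ 2).
  k=0: C(21,0)·0.084^0·0.916^21 = 0.158418
  k=1: C(21,1)·0.084^1·0.916^20 = 0.305076
  k=2: C(21,2)·0.084^2·0.916^19 = 0.279764
P(X ≤ 2) = 0.743258

0.7433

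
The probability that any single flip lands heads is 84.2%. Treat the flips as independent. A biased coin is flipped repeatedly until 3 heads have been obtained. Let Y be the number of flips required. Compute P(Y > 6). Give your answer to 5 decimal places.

0.00714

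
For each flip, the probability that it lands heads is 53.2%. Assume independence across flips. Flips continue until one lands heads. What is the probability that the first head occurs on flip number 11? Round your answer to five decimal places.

0.00027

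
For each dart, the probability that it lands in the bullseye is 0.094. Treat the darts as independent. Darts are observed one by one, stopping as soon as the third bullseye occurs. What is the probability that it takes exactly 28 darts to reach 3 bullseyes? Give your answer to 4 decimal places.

Y = trial on which the third success occurs; negative binomial, r=3, p=0.094.
P(Y=28) = C(27,2) · p^3 · (1−p)^25
= 351 · 0.00083058 · 0.084763 = 0.024711

0.0247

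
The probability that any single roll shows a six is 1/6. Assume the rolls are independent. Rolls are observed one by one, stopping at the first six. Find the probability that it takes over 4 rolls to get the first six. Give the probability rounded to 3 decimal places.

0.482

Y = number of rolls to the first success; geometric, p = 0.166667.
P(Y > 4) = P(first 4 all fail) = (1−p)^4 = 0.48225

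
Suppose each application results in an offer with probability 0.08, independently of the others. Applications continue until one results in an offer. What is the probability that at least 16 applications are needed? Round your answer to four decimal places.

Y = number of applications to the first success; geometric, p = 0.08.
P(Y > 15) = P(first 15 all fail) = (1−p)^15 = 0.286297

0.2863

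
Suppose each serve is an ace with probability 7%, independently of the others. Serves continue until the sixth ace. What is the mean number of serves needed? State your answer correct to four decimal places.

Y = total serves until the sixth success; negative binomial with r=6, p=0.07.
E[Y] = r / p = 6 / 0.07 = 85.714286

85.7143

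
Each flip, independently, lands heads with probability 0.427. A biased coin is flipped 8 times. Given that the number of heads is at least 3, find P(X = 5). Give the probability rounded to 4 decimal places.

0.2025

X ~ Binomial(8, 0.427). Want P(X=5 | X≥3) = P(X=5) / P(X≥3).
P(X=5) = C(8,5)·0.427^5·0.573^3 = 0.149552
P(X≥3) = 1 − 0.011621 − 0.069279 − 0.180693 = 0.738407
Ratio = 0.149552 / 0.738407 = 0.202533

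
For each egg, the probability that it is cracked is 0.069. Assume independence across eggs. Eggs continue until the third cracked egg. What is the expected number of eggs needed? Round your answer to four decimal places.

Y = total eggs until the third success; negative binomial with r=3, p=0.069.
E[Y] = r / p = 3 / 0.069 = 43.478261

43.4783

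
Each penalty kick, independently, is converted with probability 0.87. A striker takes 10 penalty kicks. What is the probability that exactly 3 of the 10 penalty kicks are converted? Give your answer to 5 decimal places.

0.00005

X ~ Binomial(n=10, p=0.87).
P(X=3) = C(10,3) · p^3 · (1−p)^7
= 120 · 0.6585 · 6.2749e-07 = 0.0000496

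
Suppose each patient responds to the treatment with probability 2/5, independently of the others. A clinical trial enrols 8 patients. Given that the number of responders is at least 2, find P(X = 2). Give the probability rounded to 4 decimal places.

0.2339

X ~ Binomial(8, 0.40). Want P(X=2 | X≥2) = P(X=2) / P(X≥2).
P(X=2) = C(8,2)·0.40^2·0.60^6 = 0.209019
P(X≥2) = 1 − 0.016796 − 0.089580 = 0.893624
Ratio = 0.209019 / 0.893624 = 0.233900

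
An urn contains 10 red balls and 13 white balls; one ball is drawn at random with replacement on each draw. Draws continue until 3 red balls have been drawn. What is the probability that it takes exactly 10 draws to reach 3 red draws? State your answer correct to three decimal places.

Y = trial on which the third success occurs; negative binomial, r=3, p=0.434783.
P(Y=10) = C(9,2) · p^3 · (1−p)^7
= 36 · 0.08219 · 0.018429 = 0.05453

0.055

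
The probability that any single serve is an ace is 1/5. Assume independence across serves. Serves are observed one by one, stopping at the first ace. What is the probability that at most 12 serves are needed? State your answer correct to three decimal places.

0.931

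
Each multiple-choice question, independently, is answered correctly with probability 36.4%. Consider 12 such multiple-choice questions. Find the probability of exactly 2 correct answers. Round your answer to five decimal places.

0.09469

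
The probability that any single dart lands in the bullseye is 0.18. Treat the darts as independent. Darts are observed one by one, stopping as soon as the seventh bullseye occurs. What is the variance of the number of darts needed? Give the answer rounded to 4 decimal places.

Y = total darts until the seventh success; negative binomial with r=7, p=0.18.
Var(Y) = r(1−p)/p² = 7·0.82 / 0.18² = 177.160494

177.1605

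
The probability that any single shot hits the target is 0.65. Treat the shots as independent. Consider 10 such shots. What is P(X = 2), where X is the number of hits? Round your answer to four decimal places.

X ~ Binomial(n=10, p=0.65).
P(X=2) = C(10,2) · p^2 · (1−p)^8
= 45 · 0.4225 · 0.00022519 = 0.004281

0.0043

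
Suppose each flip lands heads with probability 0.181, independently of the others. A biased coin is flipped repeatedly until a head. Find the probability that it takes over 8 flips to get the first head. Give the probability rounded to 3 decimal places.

Y = number of flips to the first success; geometric, p = 0.181.
P(Y > 8) = P(first 8 all fail) = (1−p)^8 = 0.20243

0.202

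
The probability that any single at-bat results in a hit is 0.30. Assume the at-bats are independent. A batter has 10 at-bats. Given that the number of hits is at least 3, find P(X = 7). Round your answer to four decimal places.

X ~ Binomial(10, 0.30). Want P(X=7 | X≥3) = P(X=7) / P(X≥3).
P(X=7) = C(10,7)·0.30^7·0.70^3 = 0.009002
P(X≥3) = 1 − 0.028248 − 0.121061 − 0.233474 = 0.617217
Ratio = 0.009002 / 0.617217 = 0.014584

0.0146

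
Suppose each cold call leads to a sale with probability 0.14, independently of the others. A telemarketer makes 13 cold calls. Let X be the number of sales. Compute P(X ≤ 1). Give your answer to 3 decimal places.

0.439

X ~ Binomial(13, 0.14); P(X ≤ 1) = Σ C(13,k) p^k (1−p)^(13−k) over k:
  k=0: C(13,0)·0.14^0·0.86^13 = 0.14076
  k=1: C(13,1)·0.14^1·0.86^12 = 0.29789
Total = 0.43865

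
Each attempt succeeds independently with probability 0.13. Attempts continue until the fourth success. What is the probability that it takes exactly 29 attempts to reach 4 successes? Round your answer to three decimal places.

Y = trial on which the fourth success occurs; negative binomial, r=4, p=0.13.
P(Y=29) = C(28,3) · p^4 · (1−p)^25
= 3276 · 0.00028561 · 0.03076 = 0.02878

0.029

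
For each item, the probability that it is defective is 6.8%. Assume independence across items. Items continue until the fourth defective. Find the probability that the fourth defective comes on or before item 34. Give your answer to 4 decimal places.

Finishing within 34 items ⇔ at least 4 successes in the first 34. With X ~ Binomial(34, 0.068), P(Y ≤ 34) = 1 − P(X ≤ 3).
  k=0: C(34,0)·0.068^0·0.932^34 = 0.091231
  k=1: C(34,1)·0.068^1·0.932^33 = 0.226315
  k=2: C(34,2)·0.068^2·0.932^32 = 0.272452
  k=3: C(34,3)·0.068^3·0.932^31 = 0.212037
1 − 0.802034 = 0.197966

0.1980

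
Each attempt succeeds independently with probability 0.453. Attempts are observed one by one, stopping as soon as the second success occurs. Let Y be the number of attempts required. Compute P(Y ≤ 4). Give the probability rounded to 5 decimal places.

Finishing within 4 attempts ⇔ at least 2 successes in the first 4. With X ~ Binomial(4, 0.453), P(Y ≤ 4) = 1 − P(X ≤ 1).
  k=0: C(4,0)·0.453^0·0.547^4 = 0.0895260
  k=1: C(4,1)·0.453^1·0.547^3 = 0.2965652
1 − 0.3860912 = 0.6139088

0.61391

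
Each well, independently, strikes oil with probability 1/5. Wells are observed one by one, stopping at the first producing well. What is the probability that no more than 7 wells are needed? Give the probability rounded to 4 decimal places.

0.7903

Y = number of wells to the first success; geometric, p = 0.20.
P(Y ≤ 7) = 1 − (1−p)^7 = 1 − 0.209715 = 0.790285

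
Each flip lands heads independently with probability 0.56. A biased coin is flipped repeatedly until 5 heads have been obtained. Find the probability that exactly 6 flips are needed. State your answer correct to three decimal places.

0.121

Y = trial on which the fifth success occurs; negative binomial, r=5, p=0.56.
P(Y=6) = C(5,4) · p^5 · (1−p)^1
= 5 · 0.055073 · 0.44 = 0.12116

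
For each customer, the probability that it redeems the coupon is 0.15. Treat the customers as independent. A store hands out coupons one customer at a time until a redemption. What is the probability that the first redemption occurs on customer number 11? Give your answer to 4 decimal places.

Geometric (trials to first success), p = 0.15.
P(Y = 11) = (1−p)^10 · p = 0.19687 · 0.15 = 0.029531

0.0295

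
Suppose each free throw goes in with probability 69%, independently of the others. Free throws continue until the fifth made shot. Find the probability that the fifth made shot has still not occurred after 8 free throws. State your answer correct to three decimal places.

0.213

Needing more than 8 free throws ⇔ fewer than 5 successes in the first 8. With X ~ Binomial(8, 0.69), P(Y > 8) = P(X ≤ 4).
  k=0: C(8,0)·0.69^0·0.31^8 = 0.00009
  k=1: C(8,1)·0.69^1·0.31^7 = 0.00152
  k=2: C(8,2)·0.69^2·0.31^6 = 0.01183
  k=3: C(8,3)·0.69^3·0.31^5 = 0.05267
  k=4: C(8,4)·0.69^4·0.31^4 = 0.14653
P(X ≤ 4) = 0.21264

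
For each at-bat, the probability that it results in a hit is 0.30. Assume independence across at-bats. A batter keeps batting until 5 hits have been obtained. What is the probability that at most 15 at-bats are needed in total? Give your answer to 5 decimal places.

Finishing within 15 at-bats ⇔ at least 5 successes in the first 15. With X ~ Binomial(15, 0.30), P(Y ≤ 15) = 1 − P(X ≤ 4).
  k=0: C(15,0)·0.30^0·0.70^15 = 0.0047476
  k=1: C(15,1)·0.30^1·0.70^14 = 0.0305200
  k=2: C(15,2)·0.30^2·0.70^13 = 0.0915601
  k=3: C(15,3)·0.30^3·0.70^12 = 0.1700402
  k=4: C(15,4)·0.30^4·0.70^11 = 0.2186231
1 − 0.5154911 = 0.4845089

0.48451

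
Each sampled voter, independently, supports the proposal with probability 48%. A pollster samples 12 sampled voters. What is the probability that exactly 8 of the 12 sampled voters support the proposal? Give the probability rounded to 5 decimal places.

X ~ Binomial(n=12, p=0.48).
P(X=8) = C(12,8) · p^8 · (1−p)^4
= 495 · 0.0028179 · 0.073116 = 0.1019879

0.10199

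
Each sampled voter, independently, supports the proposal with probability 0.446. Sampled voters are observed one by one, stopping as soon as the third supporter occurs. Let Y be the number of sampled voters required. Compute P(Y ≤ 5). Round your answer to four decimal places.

Finishing within 5 sampled voters ⇔ at least 3 successes in the first 5. With X ~ Binomial(5, 0.446), P(Y ≤ 5) = 1 − P(X ≤ 2).
  k=0: C(5,0)·0.446^0·0.554^5 = 0.052185
  k=1: C(5,1)·0.446^1·0.554^4 = 0.210060
  k=2: C(5,2)·0.446^2·0.554^3 = 0.338220
1 − 0.600465 = 0.399535

0.3995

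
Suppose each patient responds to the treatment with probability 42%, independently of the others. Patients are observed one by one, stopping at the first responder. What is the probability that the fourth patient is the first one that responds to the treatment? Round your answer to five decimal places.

Geometric (trials to first success), p = 0.42.
P(Y = 4) = (1−p)^3 · p = 0.19511 · 0.42 = 0.0819470

0.08195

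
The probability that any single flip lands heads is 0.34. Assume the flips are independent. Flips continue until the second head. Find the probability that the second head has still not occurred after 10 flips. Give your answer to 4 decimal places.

Needing more than 10 flips ⇔ fewer than 2 successes in the first 10. With X ~ Binomial(10, 0.34), P(Y > 10) = P(X ≤ 1).
  k=0: C(10,0)·0.34^0·0.66^10 = 0.015683
  k=1: C(10,1)·0.34^1·0.66^9 = 0.080793
P(X ≤ 1) = 0.096476

0.0965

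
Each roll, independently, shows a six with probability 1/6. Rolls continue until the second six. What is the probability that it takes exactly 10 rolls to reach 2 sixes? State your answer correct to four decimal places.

Y = trial on which the second success occurs; negative binomial, r=2, p=0.166667.
P(Y=10) = C(9,1) · p^2 · (1−p)^8
= 9 · 0.027778 · 0.23257 = 0.058142

0.0581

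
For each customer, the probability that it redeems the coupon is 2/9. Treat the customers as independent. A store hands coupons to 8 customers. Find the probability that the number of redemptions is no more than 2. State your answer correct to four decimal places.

0.7461

X ~ Binomial(8, 0.222222); P(X ≤ 2) = Σ C(8,k) p^k (1−p)^(8−k) over k:
  k=0: C(8,0)·0.222222^0·0.777778^8 = 0.133920
  k=1: C(8,1)·0.222222^1·0.777778^7 = 0.306102
  k=2: C(8,2)·0.222222^2·0.777778^6 = 0.306102
Total = 0.746124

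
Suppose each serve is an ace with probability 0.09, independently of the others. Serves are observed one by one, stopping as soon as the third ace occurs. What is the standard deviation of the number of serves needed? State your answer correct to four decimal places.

Y = total serves until the third success; negative binomial with r=3, p=0.09.
SD(Y) = √[r(1−p)/p²] = √(337.037037) = 18.358568

18.3586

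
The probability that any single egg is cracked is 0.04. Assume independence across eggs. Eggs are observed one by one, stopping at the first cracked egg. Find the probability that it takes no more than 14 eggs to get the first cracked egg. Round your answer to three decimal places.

Y = number of eggs to the first success; geometric, p = 0.04.
P(Y ≤ 14) = 1 − (1−p)^14 = 1 − 0.56467 = 0.43533

0.435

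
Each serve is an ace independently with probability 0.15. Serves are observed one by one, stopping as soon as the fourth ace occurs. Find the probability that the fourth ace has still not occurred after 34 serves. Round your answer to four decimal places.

0.2285

Needing more than 34 serves ⇔ fewer than 4 successes in the first 34. With X ~ Binomial(34, 0.15), P(Y > 34) = P(X ≤ 3).
  k=0: C(34,0)·0.15^0·0.85^34 = 0.003983
  k=1: C(34,1)·0.15^1·0.85^33 = 0.023900
  k=2: C(34,2)·0.15^2·0.85^32 = 0.069591
  k=3: C(34,3)·0.15^3·0.85^31 = 0.130994
P(X ≤ 3) = 0.228468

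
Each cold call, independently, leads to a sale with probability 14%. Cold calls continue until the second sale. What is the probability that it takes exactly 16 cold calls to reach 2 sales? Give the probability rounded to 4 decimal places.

Y = trial on which the second success occurs; negative binomial, r=2, p=0.14.
P(Y=16) = C(15,1) · p^2 · (1−p)^14
= 15 · 0.0196 · 0.12105 = 0.035590

0.0356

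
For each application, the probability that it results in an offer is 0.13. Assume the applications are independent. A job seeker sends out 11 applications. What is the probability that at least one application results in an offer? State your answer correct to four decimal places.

0.7839

P(at least one) = 1 − P(none) = 1 − (1 − 0.13)^11
= 1 − 0.216128 = 0.783872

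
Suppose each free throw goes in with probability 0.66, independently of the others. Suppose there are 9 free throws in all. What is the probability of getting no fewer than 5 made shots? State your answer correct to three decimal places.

X ~ Binomial(9, 0.66); P(X ≥ 5) = Σ C(9,k) p^k (1−p)^(9−k) over k:
  k=5: C(9,5)·0.66^5·0.34^4 = 0.21087
  k=6: C(9,6)·0.66^6·0.34^3 = 0.27288
  k=7: C(9,7)·0.66^7·0.34^2 = 0.22702
  k=8: C(9,8)·0.66^8·0.34^1 = 0.11017
  k=9: C(9,9)·0.66^9·0.34^0 = 0.02376
Total = 0.84471

0.845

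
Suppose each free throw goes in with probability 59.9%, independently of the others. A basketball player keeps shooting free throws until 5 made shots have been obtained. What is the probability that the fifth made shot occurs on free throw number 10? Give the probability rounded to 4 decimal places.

0.1007

Y = trial on which the fifth success occurs; negative binomial, r=5, p=0.599.
P(Y=10) = C(9,4) · p^5 · (1−p)^5
= 126 · 0.077114 · 0.010369 = 0.100746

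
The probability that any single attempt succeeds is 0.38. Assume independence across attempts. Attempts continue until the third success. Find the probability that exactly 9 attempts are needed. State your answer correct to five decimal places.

0.08727

Y = trial on which the third success occurs; negative binomial, r=3, p=0.38.
P(Y=9) = C(8,2) · p^3 · (1−p)^6
= 28 · 0.054872 · 0.0568 = 0.0872688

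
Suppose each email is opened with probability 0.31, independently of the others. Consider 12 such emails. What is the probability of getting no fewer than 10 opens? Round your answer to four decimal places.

0.0003

X ~ Binomial(12, 0.31); P(X ≥ 10) = Σ C(12,k) p^k (1−p)^(12−k) over k:
  k=10: C(12,10)·0.31^10·0.69^2 = 0.000258
  k=11: C(12,11)·0.31^11·0.69^1 = 0.000021
  k=12: C(12,12)·0.31^12·0.69^0 = 0.000001
Total = 0.000279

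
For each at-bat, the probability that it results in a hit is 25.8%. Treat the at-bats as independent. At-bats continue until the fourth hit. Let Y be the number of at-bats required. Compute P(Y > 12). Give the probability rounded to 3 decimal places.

Needing more than 12 at-bats ⇔ fewer than 4 successes in the first 12. With X ~ Binomial(12, 0.258), P(Y > 12) = P(X ≤ 3).
  k=0: C(12,0)·0.258^0·0.742^12 = 0.02785
  k=1: C(12,1)·0.258^1·0.742^11 = 0.11621
  k=2: C(12,2)·0.258^2·0.742^10 = 0.22224
  k=3: C(12,3)·0.258^3·0.742^9 = 0.25758
P(X ≤ 3) = 0.62388

0.624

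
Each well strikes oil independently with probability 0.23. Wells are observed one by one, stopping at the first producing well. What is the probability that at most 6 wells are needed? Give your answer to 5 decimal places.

0.79158

Y = number of wells to the first success; geometric, p = 0.23.
P(Y ≤ 6) = 1 − (1−p)^6 = 1 − 0.2084224 = 0.7915776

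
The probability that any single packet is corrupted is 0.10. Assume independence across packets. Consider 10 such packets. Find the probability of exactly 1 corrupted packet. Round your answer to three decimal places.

X ~ Binomial(n=10, p=0.10).
P(X=1) = C(10,1) · p^1 · (1−p)^9
= 10 · 0.1 · 0.38742 = 0.38742

0.387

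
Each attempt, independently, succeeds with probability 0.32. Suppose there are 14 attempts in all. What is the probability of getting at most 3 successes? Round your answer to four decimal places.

0.2968

X ~ Binomial(14, 0.32); P(X ≤ 3) = Σ C(14,k) p^k (1−p)^(14−k) over k:
  k=0: C(14,0)·0.32^0·0.68^14 = 0.004520
  k=1: C(14,1)·0.32^1·0.68^13 = 0.029778
  k=2: C(14,2)·0.32^2·0.68^12 = 0.091085
  k=3: C(14,3)·0.32^3·0.68^11 = 0.171455
Total = 0.296838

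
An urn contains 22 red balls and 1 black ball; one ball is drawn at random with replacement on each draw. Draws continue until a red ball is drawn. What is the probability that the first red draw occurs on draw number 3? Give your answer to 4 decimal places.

Geometric (trials to first success), p = 0.956522.
P(Y = 3) = (1−p)^2 · p = 0.0018904 · 0.956522 = 0.001808

0.0018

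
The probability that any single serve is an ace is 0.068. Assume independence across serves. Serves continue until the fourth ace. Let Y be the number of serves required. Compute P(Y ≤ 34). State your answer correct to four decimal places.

0.1980

Finishing within 34 serves ⇔ at least 4 successes in the first 34. With X ~ Binomial(34, 0.068), P(Y ≤ 34) = 1 − P(X ≤ 3).
  k=0: C(34,0)·0.068^0·0.932^34 = 0.091231
  k=1: C(34,1)·0.068^1·0.932^33 = 0.226315
  k=2: C(34,2)·0.068^2·0.932^32 = 0.272452
  k=3: C(34,3)·0.068^3·0.932^31 = 0.212037
1 − 0.802034 = 0.197966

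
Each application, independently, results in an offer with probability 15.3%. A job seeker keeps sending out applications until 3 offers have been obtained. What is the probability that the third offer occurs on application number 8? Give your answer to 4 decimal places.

Y = trial on which the third success occurs; negative binomial, r=3, p=0.153.
P(Y=8) = C(7,2) · p^3 · (1−p)^5
= 21 · 0.0035816 · 0.43593 = 0.032788

0.0328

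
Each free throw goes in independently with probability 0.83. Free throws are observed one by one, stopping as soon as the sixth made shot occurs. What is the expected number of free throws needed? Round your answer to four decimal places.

7.2289

Y = total free throws until the sixth success; negative binomial with r=6, p=0.83.
E[Y] = r / p = 6 / 0.83 = 7.228916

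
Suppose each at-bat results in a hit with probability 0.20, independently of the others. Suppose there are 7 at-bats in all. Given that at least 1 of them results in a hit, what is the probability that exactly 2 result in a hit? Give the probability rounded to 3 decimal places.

0.348

X ~ Binomial(7, 0.20). Want P(X=2 | X≥1) = P(X=2) / P(X≥1).
P(X=2) = C(7,2)·0.20^2·0.80^5 = 0.27525
P(X≥1) = 1 − 0.20972 = 0.79028
Ratio = 0.27525 / 0.79028 = 0.34829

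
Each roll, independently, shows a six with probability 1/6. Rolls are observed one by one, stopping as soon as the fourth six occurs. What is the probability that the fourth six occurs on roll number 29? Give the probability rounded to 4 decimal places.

0.0265

Y = trial on which the fourth success occurs; negative binomial, r=4, p=0.166667.
P(Y=29) = C(28,3) · p^4 · (1−p)^25
= 3276 · 0.0007716 · 0.010483 = 0.026498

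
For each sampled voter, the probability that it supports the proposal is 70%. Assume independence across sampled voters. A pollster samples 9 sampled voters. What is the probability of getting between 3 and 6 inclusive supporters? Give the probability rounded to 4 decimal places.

0.5329

X ~ Binomial(9, 0.70); P(3 ≤ X ≤ 6) = Σ C(9,k) p^k (1−p)^(9−k) over k:
  k=3: C(9,3)·0.70^3·0.30^6 = 0.021004
  k=4: C(9,4)·0.70^4·0.30^5 = 0.073514
  k=5: C(9,5)·0.70^5·0.30^4 = 0.171532
  k=6: C(9,6)·0.70^6·0.30^3 = 0.266828
Total = 0.532878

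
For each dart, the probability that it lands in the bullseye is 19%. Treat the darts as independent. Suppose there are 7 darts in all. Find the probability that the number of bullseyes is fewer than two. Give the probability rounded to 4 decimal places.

0.6044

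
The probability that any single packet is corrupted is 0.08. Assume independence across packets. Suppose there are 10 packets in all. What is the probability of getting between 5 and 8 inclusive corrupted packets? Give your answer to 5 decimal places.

0.00059

X ~ Binomial(10, 0.08); P(5 ≤ X ≤ 8) = Σ C(10,k) p^k (1−p)^(10−k) over k:
  k=5: C(10,5)·0.08^5·0.92^5 = 0.0005442
  k=6: C(10,6)·0.08^6·0.92^4 = 0.0000394
  k=7: C(10,7)·0.08^7·0.92^3 = 0.0000020
  k=8: C(10,8)·0.08^8·0.92^2 = 0.0000001
Total = 0.0005857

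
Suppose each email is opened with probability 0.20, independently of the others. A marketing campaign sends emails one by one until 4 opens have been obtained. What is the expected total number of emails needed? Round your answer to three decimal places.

20.000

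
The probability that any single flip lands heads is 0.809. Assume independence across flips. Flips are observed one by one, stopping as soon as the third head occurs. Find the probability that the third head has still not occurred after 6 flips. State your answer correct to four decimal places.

0.0143

Needing more than 6 flips ⇔ fewer than 3 successes in the first 6. With X ~ Binomial(6, 0.809), P(Y > 6) = P(X ≤ 2).
  k=0: C(6,0)·0.809^0·0.191^6 = 0.000049
  k=1: C(6,1)·0.809^1·0.191^5 = 0.001234
  k=2: C(6,2)·0.809^2·0.191^4 = 0.013065
P(X ≤ 2) = 0.014348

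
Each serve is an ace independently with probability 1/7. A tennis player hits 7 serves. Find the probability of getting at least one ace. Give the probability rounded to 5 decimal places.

0.66008

P(at least one) = 1 − P(none) = 1 − (1 − 0.142857)^7
= 1 − 0.3399167 = 0.6600833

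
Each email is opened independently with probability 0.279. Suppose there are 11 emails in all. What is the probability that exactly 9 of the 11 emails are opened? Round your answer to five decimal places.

0.00029

X ~ Binomial(n=11, p=0.279).
P(X=9) = C(11,9) · p^9 · (1−p)^2
= 55 · 1.0243e-05 · 0.51984 = 0.0002929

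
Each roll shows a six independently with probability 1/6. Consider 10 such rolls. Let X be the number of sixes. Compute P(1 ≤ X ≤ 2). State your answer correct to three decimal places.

X ~ Binomial(10, 0.166667); P(1 ≤ X ≤ 2) = Σ C(10,k) p^k (1−p)^(10−k) over k:
  k=1: C(10,1)·0.166667^1·0.833333^9 = 0.32301
  k=2: C(10,2)·0.166667^2·0.833333^8 = 0.29071
Total = 0.61372

0.614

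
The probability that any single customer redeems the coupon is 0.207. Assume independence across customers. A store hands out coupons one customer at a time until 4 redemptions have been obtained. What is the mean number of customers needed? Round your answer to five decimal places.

19.32367

Y = total customers until the fourth success; negative binomial with r=4, p=0.207.
E[Y] = r / p = 4 / 0.207 = 19.3236715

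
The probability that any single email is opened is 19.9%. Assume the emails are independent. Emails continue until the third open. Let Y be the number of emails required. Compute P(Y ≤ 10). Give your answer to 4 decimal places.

Finishing within 10 emails ⇔ at least 3 successes in the first 10. With X ~ Binomial(10, 0.199), P(Y ≤ 10) = 1 − P(X ≤ 2).
  k=0: C(10,0)·0.199^0·0.801^10 = 0.108724
  k=1: C(10,1)·0.199^1·0.801^9 = 0.270113
  k=2: C(10,2)·0.199^2·0.801^8 = 0.301980
1 − 0.680818 = 0.319182

0.3192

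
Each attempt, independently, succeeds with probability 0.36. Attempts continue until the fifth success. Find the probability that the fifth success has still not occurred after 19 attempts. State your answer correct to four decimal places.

0.1301

Needing more than 19 attempts ⇔ fewer than 5 successes in the first 19. With X ~ Binomial(19, 0.36), P(Y > 19) = P(X ≤ 4).
  k=0: C(19,0)·0.36^0·0.64^19 = 0.000208
  k=1: C(19,1)·0.36^1·0.64^18 = 0.002220
  k=2: C(19,2)·0.36^2·0.64^17 = 0.011237
  k=3: C(19,3)·0.36^3·0.64^16 = 0.035819
  k=4: C(19,4)·0.36^4·0.64^15 = 0.080592
P(X ≤ 4) = 0.130076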